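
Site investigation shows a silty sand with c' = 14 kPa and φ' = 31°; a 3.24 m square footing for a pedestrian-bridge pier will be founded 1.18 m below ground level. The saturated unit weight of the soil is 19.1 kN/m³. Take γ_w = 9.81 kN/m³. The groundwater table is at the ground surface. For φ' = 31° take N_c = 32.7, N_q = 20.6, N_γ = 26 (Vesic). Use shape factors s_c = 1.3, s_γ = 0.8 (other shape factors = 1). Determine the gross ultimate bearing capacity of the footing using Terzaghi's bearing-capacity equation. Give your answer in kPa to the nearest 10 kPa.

q_ult ≈ 1130 kPa

γ' = 19.1 − 9.81 = 9.29 kN/m³ (submerged throughout). q = 9.29 × 1.18 = 10.962 kPa; the same γ' applies in the ½γBN_γ term.
c·N_c·s_c = 14 × 32.7 × 1.3 = 595.14 kPa
q·N_q = 10.962 × 20.6 = 225.82 kPa
0.5·γ·B·N_γ·s_γ = 0.5 × 9.29 × 3.24 × 26 × 0.8 = 313.04 kPa
q_ult = 595.14 + 225.82 + 313.04 = 1134 kPa.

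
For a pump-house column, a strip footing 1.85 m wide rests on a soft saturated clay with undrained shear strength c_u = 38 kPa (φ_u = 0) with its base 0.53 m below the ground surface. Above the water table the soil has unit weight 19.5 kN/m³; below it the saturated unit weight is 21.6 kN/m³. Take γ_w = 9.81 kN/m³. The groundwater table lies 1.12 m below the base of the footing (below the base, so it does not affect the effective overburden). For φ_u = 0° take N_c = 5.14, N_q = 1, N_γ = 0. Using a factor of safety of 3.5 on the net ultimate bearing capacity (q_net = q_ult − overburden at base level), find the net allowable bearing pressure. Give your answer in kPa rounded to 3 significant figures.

Overburden at base level: q = 19.5 × 0.53 = 10.335 kPa.
Cohesion term c·N_c = 38 × 5.14 = 195.32 kPa; surcharge term q·N_q = 10.335 × 1 = 10.335 kPa.
q_ult = 195.32 + 10.335 = 205.66 kPa.
q_net = 205.66 − 10.335 = 195.32 kPa.
q_all(net) = 195.32 / 3.5 = 55.806 kPa.

q_all(net) ≈ 55.8 kPa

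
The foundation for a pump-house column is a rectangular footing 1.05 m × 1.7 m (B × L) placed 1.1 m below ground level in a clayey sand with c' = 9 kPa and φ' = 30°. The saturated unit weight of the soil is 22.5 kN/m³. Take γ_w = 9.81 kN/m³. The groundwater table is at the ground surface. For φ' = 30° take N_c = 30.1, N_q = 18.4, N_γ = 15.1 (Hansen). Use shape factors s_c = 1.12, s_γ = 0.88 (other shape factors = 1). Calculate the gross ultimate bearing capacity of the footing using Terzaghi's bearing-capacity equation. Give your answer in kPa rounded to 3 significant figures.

γ' = 22.5 − 9.81 = 12.69 kN/m³ (submerged throughout). q = 12.69 × 1.1 = 13.959 kPa; the same γ' applies in the ½γBN_γ term.
c·N_c·s_c = 9 × 30.1 × 1.12 = 303.41 kPa
q·N_q = 13.959 × 18.4 = 256.85 kPa
0.5·γ·B·N_γ·s_γ = 0.5 × 12.69 × 1.05 × 15.1 × 0.88 = 88.528 kPa
q_ult = 303.41 + 256.85 + 88.528 = 648.78 kPa.

q_ult ≈ 649 kPa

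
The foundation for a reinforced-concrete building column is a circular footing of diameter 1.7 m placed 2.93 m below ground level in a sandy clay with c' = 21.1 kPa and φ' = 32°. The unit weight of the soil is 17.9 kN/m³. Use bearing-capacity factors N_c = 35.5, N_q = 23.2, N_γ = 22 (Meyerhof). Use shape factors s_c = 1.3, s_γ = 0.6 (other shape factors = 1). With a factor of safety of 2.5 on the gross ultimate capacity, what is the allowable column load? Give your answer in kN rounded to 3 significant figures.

Overburden at base level: q = 17.9 × 2.93 = 52.447 kPa.
Cohesion term c·N_c·s_c = 21.1 × 35.5 × 1.3 = 973.77 kPa; surcharge term q·N_q = 52.447 × 23.2 = 1216.8 kPa; self-weight term 0.5·γ·B·N_γ·s_γ = 0.5 × 17.9 × 1.7 × 22 × 0.6 = 200.84 kPa.
q_ult = 973.77 + 1216.8 + 200.84 = 2391.4 kPa.
Gross allowable pressure q_all = 2391.4 / 2.5 = 956.55 kPa.
Footing area = 2.2698 m², so allowable column load = 956.55 × 2.2698 = 2171.2 kN.

P_all ≈ 2170 kN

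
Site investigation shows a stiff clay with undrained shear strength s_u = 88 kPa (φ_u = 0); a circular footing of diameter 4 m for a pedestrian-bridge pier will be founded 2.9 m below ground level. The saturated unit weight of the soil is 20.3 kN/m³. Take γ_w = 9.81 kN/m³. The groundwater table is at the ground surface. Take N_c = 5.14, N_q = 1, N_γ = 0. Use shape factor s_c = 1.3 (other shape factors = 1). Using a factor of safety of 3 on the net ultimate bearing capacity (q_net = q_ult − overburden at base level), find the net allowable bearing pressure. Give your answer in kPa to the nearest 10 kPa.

γ' = 20.3 − 9.81 = 10.49 kN/m³ (submerged throughout). q = 10.49 × 2.9 = 30.421 kPa.
c·N_c·s_c = 88 × 5.14 × 1.3 = 588.02 kPa
q·N_q = 30.421 × 1 = 30.421 kPa
q_ult = 588.02 + 30.421 = 618.44 kPa.
q_net = 618.44 − 30.421 = 588.02 kPa.
q_all(net) = 588.02 / 3 = 196.01 kPa.

q_all(net) ≈ 200 kPa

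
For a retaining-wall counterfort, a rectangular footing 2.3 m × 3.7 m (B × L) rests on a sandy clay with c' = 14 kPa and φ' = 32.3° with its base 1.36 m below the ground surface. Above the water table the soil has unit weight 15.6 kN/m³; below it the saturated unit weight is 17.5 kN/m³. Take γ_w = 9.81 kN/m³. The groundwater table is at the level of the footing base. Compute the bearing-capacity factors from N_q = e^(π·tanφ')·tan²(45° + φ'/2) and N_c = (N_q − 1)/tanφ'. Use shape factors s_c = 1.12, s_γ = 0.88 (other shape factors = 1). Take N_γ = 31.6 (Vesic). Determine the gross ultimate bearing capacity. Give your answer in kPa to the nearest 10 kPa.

q_ult ≈ 1330 kPa

tan32.3° = 0.6322, so N_q = e^(π×0.6322)·tan²(61.15°) = 7.287 × 3.295 = 24.01.
N_c = (24.01 − 1)/tan32.3° = 36.4.
Effective surcharge at the founding depth q = γ·D_f = 15.6 × 1.36 = 21.216 kPa.
The water table coincides with the base, so in the self-weight term γ → γ' = 7.69 kN/m³.
q_ult = c·N_c·s_c + q·N_q + 0.5·γ·B·N_γ·s_γ
     = 14 × 36.398 × 1.12 + 21.216 × 24.01 + 0.5 × 7.69 × 2.3 × 31.6 × 0.88
     = 570.72 + 509.39 + 245.92 = 1326 kPa.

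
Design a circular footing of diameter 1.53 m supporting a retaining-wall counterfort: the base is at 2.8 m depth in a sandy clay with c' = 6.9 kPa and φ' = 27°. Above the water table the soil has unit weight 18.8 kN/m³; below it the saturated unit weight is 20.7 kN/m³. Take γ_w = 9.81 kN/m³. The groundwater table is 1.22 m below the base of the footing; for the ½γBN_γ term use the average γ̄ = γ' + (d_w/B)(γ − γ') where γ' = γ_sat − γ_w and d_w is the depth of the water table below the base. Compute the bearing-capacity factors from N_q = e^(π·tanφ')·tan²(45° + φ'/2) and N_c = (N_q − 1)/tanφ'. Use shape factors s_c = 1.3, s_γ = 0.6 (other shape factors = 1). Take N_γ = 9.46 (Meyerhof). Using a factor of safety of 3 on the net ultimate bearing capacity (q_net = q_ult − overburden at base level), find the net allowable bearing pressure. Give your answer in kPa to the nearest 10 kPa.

q_all(net) ≈ 310 kPa

N_q = e^(π·tan27°)·tan²(58.5°) = 13.2; N_c = (N_q − 1)/tanφ' = 23.94.
Overburden at base level: q = 18.8 × 2.8 = 52.64 kPa.
The water table is 1.22 m below the base (< B = 1.53 m), so the ½γBN_γ term uses γ̄ = γ' + (d_w/B)(γ − γ') = 10.89 + (1.22/1.53)(18.8 − 10.89) = 17.197 kN/m³.
Cohesion term c·N_c·s_c = 6.9 × 23.942 × 1.3 = 214.76 kPa; surcharge term q·N_q = 52.64 × 13.199 = 694.8 kPa; self-weight term 0.5·γ·B·N_γ·s_γ = 0.5 × 17.197 × 1.53 × 9.46 × 0.6 = 74.673 kPa.
q_ult = 214.76 + 694.8 + 74.673 = 984.24 kPa.
q_net = 984.24 − 52.64 = 931.6 kPa.
q_all(net) = 931.6 / 3 = 310.53 kPa.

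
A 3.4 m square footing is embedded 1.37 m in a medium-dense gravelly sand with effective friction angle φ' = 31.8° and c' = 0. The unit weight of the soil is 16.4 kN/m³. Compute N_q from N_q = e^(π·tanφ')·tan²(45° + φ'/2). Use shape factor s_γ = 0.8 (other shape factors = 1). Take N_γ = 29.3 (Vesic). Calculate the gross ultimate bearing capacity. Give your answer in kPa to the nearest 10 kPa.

q_ult ≈ 1160 kPa

tan31.8° = 0.62, so N_q = e^(π×0.62)·tan²(60.9°) = 7.014 × 3.228 = 22.64.
Effective surcharge at the founding depth q = γ·D_f = 16.4 × 1.37 = 22.468 kPa.
q_ult = q·N_q + 0.5·γ·B·N_γ·s_γ
     = 22.468 × 22.64 + 0.5 × 16.4 × 3.4 × 29.3 × 0.8
     = 508.67 + 653.51 = 1162.2 kPa.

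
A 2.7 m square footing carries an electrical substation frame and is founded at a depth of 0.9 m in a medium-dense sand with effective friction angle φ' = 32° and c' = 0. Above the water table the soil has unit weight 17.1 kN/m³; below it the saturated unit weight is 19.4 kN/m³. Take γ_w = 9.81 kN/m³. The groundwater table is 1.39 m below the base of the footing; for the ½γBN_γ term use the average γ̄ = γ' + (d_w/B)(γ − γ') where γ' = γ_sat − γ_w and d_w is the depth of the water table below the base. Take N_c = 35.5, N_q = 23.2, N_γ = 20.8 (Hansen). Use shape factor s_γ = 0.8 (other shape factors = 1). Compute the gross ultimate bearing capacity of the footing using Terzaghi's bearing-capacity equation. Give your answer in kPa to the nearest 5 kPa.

q = γ·D_f = 17.1 × 0.9 = 15.39 kPa.
γ' = 9.59 kN/m³; averaging over the depth B below the base, γ̄ = γ' + (d_w/B)(γ − γ') = 13.456 kN/m³.
q·N_q = 15.39 × 23.2 = 357.05 kPa
0.5·γ·B·N_γ·s_γ = 0.5 × 13.456 × 2.7 × 20.8 × 0.8 = 302.28 kPa
q_ult = 357.05 + 302.28 = 659.33 kPa.

q_ult ≈ 660 kPa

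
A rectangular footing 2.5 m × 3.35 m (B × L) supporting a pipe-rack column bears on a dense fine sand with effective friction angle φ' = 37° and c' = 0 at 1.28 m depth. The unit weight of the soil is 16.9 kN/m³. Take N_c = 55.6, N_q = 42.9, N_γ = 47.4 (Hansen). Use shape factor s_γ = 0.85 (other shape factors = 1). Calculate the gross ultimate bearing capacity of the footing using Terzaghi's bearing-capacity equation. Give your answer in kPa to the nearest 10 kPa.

q_ult ≈ 1780 kPa

q = γ·D_f = 16.9 × 1.28 = 21.632 kPa.
q·N_q = 21.632 × 42.9 = 928.01 kPa
0.5·γ·B·N_γ·s_γ = 0.5 × 16.9 × 2.5 × 47.4 × 0.85 = 851.13 kPa
q_ult = 928.01 + 851.13 = 1779.1 kPa.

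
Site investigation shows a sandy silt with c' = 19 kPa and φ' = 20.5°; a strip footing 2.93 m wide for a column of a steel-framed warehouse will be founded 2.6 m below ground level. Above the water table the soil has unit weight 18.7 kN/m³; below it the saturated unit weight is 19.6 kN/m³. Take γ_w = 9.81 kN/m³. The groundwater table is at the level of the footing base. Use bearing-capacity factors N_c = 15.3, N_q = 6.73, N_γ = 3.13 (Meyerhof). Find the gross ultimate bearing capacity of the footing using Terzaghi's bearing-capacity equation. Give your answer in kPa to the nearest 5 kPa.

Effective surcharge at the founding depth q = γ·D_f = 18.7 × 2.6 = 48.62 kPa.
The water table coincides with the base, so in the self-weight term γ → γ' = 9.79 kN/m³.
q_ult = c·N_c + q·N_q + 0.5·γ·B·N_γ
     = 19 × 15.3 + 48.62 × 6.73 + 0.5 × 9.79 × 2.93 × 3.13
     = 290.7 + 327.21 + 44.892 = 662.8 kPa.

q_ult ≈ 665 kPa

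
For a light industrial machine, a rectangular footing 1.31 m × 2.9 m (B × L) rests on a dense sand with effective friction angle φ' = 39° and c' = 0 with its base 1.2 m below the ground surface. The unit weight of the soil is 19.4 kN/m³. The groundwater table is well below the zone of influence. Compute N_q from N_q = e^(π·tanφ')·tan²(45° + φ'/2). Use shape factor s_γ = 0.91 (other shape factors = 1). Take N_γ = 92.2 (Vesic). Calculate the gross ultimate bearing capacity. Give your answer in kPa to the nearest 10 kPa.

q_ult ≈ 2370 kPa

tan39° = 0.8098, so N_q = e^(π×0.8098)·tan²(64.5°) = 12.731 × 4.395 = 55.96.
Effective surcharge at the founding depth q = γ·D_f = 19.4 × 1.2 = 23.28 kPa.
q_ult = q·N_q + 0.5·γ·B·N_γ·s_γ
     = 23.28 × 55.957 + 0.5 × 19.4 × 1.31 × 92.2 × 0.91
     = 1302.7 + 1066.1 = 2368.8 kPa.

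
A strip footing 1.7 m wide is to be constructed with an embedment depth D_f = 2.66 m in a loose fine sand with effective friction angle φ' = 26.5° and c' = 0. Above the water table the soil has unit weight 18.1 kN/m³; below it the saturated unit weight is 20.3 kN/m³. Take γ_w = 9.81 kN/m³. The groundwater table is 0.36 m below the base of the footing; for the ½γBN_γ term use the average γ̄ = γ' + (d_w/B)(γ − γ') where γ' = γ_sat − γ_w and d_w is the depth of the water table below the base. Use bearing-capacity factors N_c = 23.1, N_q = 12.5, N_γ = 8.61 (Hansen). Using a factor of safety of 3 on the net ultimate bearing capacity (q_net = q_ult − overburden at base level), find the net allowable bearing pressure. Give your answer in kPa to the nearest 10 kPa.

q = γ·D_f = 18.1 × 2.66 = 48.146 kPa.
γ' = 10.49 kN/m³; averaging over the depth B below the base, γ̄ = γ' + (d_w/B)(γ − γ') = 12.102 kN/m³.
q·N_q = 48.146 × 12.5 = 601.83 kPa
0.5·γ·B·N_γ = 0.5 × 12.102 × 1.7 × 8.61 = 88.565 kPa
q_ult = 601.83 + 88.565 = 690.39 kPa.
q_net = 690.39 − 48.146 = 642.24 kPa.
q_all(net) = 642.24 / 3 = 214.08 kPa.

q_all(net) ≈ 210 kPa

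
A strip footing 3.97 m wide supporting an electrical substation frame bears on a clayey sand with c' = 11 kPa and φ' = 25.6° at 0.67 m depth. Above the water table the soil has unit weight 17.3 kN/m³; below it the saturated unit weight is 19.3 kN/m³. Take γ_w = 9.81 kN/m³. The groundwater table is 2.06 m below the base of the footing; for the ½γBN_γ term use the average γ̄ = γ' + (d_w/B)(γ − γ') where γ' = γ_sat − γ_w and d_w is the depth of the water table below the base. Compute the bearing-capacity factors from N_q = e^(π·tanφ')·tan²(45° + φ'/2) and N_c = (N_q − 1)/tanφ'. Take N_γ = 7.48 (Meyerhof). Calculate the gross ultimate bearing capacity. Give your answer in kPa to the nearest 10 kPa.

q_ult ≈ 570 kPa

tan25.6° = 0.4791, so N_q = e^(π×0.4791)·tan²(57.8°) = 4.505 × 2.522 = 11.36.
N_c = (11.36 − 1)/tan25.6° = 21.62.
q = γ·D_f = 17.3 × 0.67 = 11.591 kPa.
γ' = 9.49 kN/m³; averaging over the depth B below the base, γ̄ = γ' + (d_w/B)(γ − γ') = 13.543 kN/m³.
c·N_c = 11 × 21.623 = 237.86 kPa
q·N_q = 11.591 × 11.36 = 131.68 kPa
0.5·γ·B·N_γ = 0.5 × 13.543 × 3.97 × 7.48 = 201.08 kPa
q_ult = 237.86 + 131.68 + 201.08 = 570.61 kPa.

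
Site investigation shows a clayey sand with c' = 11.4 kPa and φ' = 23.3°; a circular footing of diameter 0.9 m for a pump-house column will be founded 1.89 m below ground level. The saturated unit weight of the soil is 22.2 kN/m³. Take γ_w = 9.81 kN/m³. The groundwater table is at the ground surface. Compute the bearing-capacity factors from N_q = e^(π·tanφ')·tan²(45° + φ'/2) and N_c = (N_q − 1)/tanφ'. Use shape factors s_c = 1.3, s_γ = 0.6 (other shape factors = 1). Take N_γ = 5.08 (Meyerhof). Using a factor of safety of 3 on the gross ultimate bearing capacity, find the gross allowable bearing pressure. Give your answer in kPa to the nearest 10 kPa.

q_all ≈ 170 kPa

N_q = e^(π·tan23.3°)·tan²(56.65°) = 8.93; N_c = (N_q − 1)/tanφ' = 18.42.
With the water table at the surface the whole profile is submerged: γ' = 22.2 − 9.81 = 12.39 kN/m³, so q = γ'·D_f = 23.417 kPa; the same γ' applies in the ½γBN_γ term.
q_ult = c·N_c·s_c + q·N_q + 0.5·γ·B·N_γ·s_γ
     = 11.4 × 18.419 × 1.3 + 23.417 × 8.9325 + 0.5 × 12.39 × 0.9 × 5.08 × 0.6
     = 272.97 + 209.17 + 16.994 = 499.14 kPa.
q_all = 499.14 / 3 = 166.38 kPa.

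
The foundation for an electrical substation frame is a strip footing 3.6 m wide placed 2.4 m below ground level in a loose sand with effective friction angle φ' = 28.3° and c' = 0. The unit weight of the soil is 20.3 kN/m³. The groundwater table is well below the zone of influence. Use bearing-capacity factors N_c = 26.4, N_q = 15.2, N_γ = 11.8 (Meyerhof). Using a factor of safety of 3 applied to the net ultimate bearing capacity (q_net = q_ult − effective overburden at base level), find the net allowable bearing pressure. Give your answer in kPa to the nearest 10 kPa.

Effective surcharge at the founding depth q = γ·D_f = 20.3 × 2.4 = 48.72 kPa.
q_ult = q·N_q + 0.5·γ·B·N_γ
     = 48.72 × 15.2 + 0.5 × 20.3 × 3.6 × 11.8
     = 740.54 + 431.17 = 1171.7 kPa.
Net ultimate: q_net = 1171.7 − 48.72 = 1123 kPa.
q_all(net) = 1123 / 3 = 374.33 kPa.

q_all(net) ≈ 370 kPa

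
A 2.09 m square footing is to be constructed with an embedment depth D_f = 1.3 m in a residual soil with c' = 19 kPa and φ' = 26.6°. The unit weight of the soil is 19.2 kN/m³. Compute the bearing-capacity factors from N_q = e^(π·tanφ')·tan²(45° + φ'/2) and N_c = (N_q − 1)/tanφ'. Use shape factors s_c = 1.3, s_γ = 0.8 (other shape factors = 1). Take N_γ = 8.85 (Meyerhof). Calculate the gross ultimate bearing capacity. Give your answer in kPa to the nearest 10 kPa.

q_ult ≈ 1030 kPa

tan26.6° = 0.5008, so N_q = e^(π×0.5008)·tan²(58.3°) = 4.822 × 2.622 = 12.64.
N_c = (12.64 − 1)/tan26.6° = 23.25.
Overburden at base level: q = 19.2 × 1.3 = 24.96 kPa.
Cohesion term c·N_c·s_c = 19 × 23.247 × 1.3 = 574.21 kPa; surcharge term q·N_q = 24.96 × 12.641 = 315.53 kPa; self-weight term 0.5·γ·B·N_γ·s_γ = 0.5 × 19.2 × 2.09 × 8.85 × 0.8 = 142.05 kPa.
q_ult = 574.21 + 315.53 + 142.05 = 1031.8 kPa.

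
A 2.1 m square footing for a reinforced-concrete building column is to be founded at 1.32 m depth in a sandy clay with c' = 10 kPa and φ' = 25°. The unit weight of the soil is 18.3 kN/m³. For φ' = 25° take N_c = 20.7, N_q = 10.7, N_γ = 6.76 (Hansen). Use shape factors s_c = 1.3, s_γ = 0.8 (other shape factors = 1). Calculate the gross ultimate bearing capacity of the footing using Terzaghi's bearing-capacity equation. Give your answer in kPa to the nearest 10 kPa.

Effective surcharge at the founding depth q = γ·D_f = 18.3 × 1.32 = 24.156 kPa.
q_ult = c·N_c·s_c + q·N_q + 0.5·γ·B·N_γ·s_γ
     = 10 × 20.7 × 1.3 + 24.156 × 10.7 + 0.5 × 18.3 × 2.1 × 6.76 × 0.8
     = 269.1 + 258.47 + 103.91 = 631.48 kPa.

q_ult ≈ 630 kPa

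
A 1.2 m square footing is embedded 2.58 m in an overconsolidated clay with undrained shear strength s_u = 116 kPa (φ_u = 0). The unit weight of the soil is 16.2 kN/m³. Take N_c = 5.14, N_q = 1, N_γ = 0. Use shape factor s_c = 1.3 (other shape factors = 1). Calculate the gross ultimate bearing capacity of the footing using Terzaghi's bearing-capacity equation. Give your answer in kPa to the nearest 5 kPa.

Effective surcharge at the founding depth q = γ·D_f = 16.2 × 2.58 = 41.796 kPa.
q_ult = c·N_c·s_c + q·N_q
     = 116 × 5.14 × 1.3 + 41.796 × 1
     = 775.11 + 41.796 = 816.91 kPa.

q_ult ≈ 815 kPa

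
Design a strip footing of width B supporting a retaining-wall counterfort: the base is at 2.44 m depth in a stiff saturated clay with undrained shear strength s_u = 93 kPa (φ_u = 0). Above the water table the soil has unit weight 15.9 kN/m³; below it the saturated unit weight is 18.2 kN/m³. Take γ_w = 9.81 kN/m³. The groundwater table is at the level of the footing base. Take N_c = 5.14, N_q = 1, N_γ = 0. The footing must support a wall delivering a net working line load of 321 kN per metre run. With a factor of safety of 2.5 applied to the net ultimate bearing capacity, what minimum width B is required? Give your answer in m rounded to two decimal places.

Overburden at base level: q = 15.9 × 2.44 = 38.796 kPa.
Cohesion term c·N_c = 93 × 5.14 = 478.02 kPa; surcharge term q·N_q = 38.796 × 1 = 38.796 kPa.
q_ult = 478.02 + 38.796 = 516.82 kPa.
For φ = 0 the ½γBN_γ term vanishes, so q_ult is independent of B. q_net = 516.82 − 38.796 = 478.02 kPa; q_all(net) = 478.02/2.5 = 191.21 kPa.
Required width B = w / q_all(net) = 321 / 191.21 = 1.679 m.

B = 1.68 m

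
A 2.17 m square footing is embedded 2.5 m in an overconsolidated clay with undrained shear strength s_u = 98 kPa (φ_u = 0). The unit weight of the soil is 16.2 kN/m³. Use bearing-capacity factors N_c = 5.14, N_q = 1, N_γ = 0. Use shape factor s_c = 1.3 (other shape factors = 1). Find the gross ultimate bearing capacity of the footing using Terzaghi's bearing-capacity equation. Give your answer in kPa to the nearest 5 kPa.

q_ult ≈ 695 kPa

q = γ·D_f = 16.2 × 2.5 = 40.5 kPa.
c·N_c·s_c = 98 × 5.14 × 1.3 = 654.84 kPa
q·N_q = 40.5 × 1 = 40.5 kPa
q_ult = 654.84 + 40.5 = 695.34 kPa.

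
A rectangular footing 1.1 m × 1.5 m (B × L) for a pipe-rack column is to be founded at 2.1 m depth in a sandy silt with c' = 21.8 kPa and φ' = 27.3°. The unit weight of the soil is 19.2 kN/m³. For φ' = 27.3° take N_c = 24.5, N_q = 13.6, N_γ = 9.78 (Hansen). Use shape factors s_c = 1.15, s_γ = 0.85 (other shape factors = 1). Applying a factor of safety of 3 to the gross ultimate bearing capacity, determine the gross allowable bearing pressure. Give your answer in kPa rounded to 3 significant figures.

Effective surcharge at the founding depth q = γ·D_f = 19.2 × 2.1 = 40.32 kPa.
q_ult = c·N_c·s_c + q·N_q + 0.5·γ·B·N_γ·s_γ
     = 21.8 × 24.5 × 1.15 + 40.32 × 13.6 + 0.5 × 19.2 × 1.1 × 9.78 × 0.85
     = 614.22 + 548.35 + 87.785 = 1250.4 kPa.
q_all = q_ult / FS = 1250.4 / 3 = 416.78 kPa.

q_all ≈ 417 kPa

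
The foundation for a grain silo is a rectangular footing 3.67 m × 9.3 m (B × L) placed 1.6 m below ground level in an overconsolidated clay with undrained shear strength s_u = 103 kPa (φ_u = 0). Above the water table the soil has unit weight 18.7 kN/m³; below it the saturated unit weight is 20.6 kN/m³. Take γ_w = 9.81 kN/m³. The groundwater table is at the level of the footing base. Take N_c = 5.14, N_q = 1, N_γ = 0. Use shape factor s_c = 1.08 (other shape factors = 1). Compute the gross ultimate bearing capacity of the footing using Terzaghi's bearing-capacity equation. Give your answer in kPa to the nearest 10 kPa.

q_ult ≈ 600 kPa

q = γ·D_f = 18.7 × 1.6 = 29.92 kPa.
c·N_c·s_c = 103 × 5.14 × 1.08 = 571.77 kPa
q·N_q = 29.92 × 1 = 29.92 kPa
q_ult = 571.77 + 29.92 = 601.69 kPa.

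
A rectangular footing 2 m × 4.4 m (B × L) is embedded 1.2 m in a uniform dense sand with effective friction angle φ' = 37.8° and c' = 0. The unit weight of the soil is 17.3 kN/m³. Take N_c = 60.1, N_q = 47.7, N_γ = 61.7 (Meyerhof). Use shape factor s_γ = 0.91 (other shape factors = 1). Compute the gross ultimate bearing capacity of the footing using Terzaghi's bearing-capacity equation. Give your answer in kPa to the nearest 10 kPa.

q_ult ≈ 1960 kPa

Effective surcharge at the founding depth q = γ·D_f = 17.3 × 1.2 = 20.76 kPa.
q_ult = q·N_q + 0.5·γ·B·N_γ·s_γ
     = 20.76 × 47.7 + 0.5 × 17.3 × 2 × 61.7 × 0.91
     = 990.25 + 971.34 = 1961.6 kPa.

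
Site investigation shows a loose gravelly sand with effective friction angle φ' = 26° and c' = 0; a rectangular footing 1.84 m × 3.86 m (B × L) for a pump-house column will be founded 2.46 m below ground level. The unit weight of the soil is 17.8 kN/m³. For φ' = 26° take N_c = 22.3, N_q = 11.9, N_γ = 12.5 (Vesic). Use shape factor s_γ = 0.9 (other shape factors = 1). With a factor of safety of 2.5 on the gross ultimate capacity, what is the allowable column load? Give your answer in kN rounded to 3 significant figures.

P_all ≈ 2000 kN

Effective surcharge at the founding depth q = γ·D_f = 17.8 × 2.46 = 43.788 kPa.
q_ult = q·N_q + 0.5·γ·B·N_γ·s_γ
     = 43.788 × 11.9 + 0.5 × 17.8 × 1.84 × 12.5 × 0.9
     = 521.08 + 184.23 = 705.31 kPa.
Gross allowable pressure q_all = 705.31 / 2.5 = 282.12 kPa.
Footing area = 7.1024 m², so allowable column load = 282.12 × 7.1024 = 2003.7 kN.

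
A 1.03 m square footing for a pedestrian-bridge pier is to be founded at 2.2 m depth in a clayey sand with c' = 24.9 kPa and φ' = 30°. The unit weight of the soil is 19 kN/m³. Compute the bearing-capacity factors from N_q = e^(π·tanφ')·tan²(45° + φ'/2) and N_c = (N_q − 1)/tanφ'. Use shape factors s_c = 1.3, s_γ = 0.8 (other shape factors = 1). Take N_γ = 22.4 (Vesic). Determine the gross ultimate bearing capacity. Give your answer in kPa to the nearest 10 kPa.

q_ult ≈ 1920 kPa

tan30° = 0.5774, so N_q = e^(π×0.5774)·tan²(60°) = 6.134 × 3.0 = 18.4.
N_c = (18.4 − 1)/tan30° = 30.14.
Overburden at base level: q = 19 × 2.2 = 41.8 kPa.
Cohesion term c·N_c·s_c = 24.9 × 30.14 × 1.3 = 975.62 kPa; surcharge term q·N_q = 41.8 × 18.401 = 769.17 kPa; self-weight term 0.5·γ·B·N_γ·s_γ = 0.5 × 19 × 1.03 × 22.4 × 0.8 = 175.35 kPa.
q_ult = 975.62 + 769.17 + 175.35 = 1920.1 kPa.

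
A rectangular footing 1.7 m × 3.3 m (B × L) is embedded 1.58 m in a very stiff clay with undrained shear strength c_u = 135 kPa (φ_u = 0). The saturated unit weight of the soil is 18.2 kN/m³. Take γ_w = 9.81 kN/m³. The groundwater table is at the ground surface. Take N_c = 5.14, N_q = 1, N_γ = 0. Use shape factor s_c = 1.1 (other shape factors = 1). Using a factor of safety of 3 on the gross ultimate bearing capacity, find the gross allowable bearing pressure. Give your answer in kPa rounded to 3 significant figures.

q_all ≈ 259 kPa

γ' = 18.2 − 9.81 = 8.39 kN/m³ (submerged throughout). q = 8.39 × 1.58 = 13.256 kPa.
c·N_c·s_c = 135 × 5.14 × 1.1 = 763.29 kPa
q·N_q = 13.256 × 1 = 13.256 kPa
q_ult = 763.29 + 13.256 = 776.55 kPa.
q_all = 776.55 / 3 = 258.85 kPa.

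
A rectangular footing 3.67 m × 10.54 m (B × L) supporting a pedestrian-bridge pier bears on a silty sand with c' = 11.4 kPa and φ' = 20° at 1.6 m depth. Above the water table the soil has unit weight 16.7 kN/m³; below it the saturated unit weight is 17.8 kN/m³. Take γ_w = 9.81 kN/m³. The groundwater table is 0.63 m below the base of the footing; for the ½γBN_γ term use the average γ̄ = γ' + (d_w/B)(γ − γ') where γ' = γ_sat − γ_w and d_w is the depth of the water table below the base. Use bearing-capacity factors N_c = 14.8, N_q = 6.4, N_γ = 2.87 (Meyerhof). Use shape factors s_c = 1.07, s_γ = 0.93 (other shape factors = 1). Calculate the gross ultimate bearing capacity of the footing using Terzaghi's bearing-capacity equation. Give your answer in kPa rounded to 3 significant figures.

q_ult ≈ 398 kPa

Overburden at base level: q = 16.7 × 1.6 = 26.72 kPa.
The water table is 0.63 m below the base (< B = 3.67 m), so the ½γBN_γ term uses γ̄ = γ' + (d_w/B)(γ − γ') = 7.99 + (0.63/3.67)(16.7 − 7.99) = 9.4852 kN/m³.
Cohesion term c·N_c·s_c = 11.4 × 14.8 × 1.07 = 180.53 kPa; surcharge term q·N_q = 26.72 × 6.4 = 171.01 kPa; self-weight term 0.5·γ·B·N_γ·s_γ = 0.5 × 9.4852 × 3.67 × 2.87 × 0.93 = 46.456 kPa.
q_ult = 180.53 + 171.01 + 46.456 = 397.99 kPa.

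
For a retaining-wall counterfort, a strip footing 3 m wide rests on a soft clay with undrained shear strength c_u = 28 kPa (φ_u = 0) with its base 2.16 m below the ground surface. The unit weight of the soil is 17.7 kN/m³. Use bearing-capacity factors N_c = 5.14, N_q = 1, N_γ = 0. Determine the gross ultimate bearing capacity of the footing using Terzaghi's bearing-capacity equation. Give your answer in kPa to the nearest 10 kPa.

q = γ·D_f = 17.7 × 2.16 = 38.232 kPa.
c·N_c = 28 × 5.14 = 143.92 kPa
q·N_q = 38.232 × 1 = 38.232 kPa
q_ult = 143.92 + 38.232 = 182.15 kPa.

q_ult ≈ 180 kPa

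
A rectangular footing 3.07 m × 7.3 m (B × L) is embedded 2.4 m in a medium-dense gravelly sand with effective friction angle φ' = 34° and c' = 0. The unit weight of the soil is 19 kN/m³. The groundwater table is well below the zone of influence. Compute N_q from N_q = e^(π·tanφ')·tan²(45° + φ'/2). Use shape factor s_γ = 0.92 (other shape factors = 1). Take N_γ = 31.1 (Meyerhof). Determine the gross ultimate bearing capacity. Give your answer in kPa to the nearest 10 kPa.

q_ult ≈ 2180 kPa

tan34° = 0.6745, so N_q = e^(π×0.6745)·tan²(62°) = 8.323 × 3.537 = 29.44.
q = γ·D_f = 19 × 2.4 = 45.6 kPa.
q·N_q = 45.6 × 29.44 = 1342.5 kPa
0.5·γ·B·N_γ·s_γ = 0.5 × 19 × 3.07 × 31.1 × 0.92 = 834.47 kPa
q_ult = 1342.5 + 834.47 = 2176.9 kPa.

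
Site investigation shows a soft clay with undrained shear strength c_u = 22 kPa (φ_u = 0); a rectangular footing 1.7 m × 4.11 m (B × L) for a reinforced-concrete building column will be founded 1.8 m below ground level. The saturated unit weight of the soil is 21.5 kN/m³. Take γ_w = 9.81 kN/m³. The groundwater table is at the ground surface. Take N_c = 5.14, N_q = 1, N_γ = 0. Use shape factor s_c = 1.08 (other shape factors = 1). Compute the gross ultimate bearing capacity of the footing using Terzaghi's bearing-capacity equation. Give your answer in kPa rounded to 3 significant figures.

γ' = 21.5 − 9.81 = 11.69 kN/m³ (submerged throughout). q = 11.69 × 1.8 = 21.042 kPa.
c·N_c·s_c = 22 × 5.14 × 1.08 = 122.13 kPa
q·N_q = 21.042 × 1 = 21.042 kPa
q_ult = 122.13 + 21.042 = 143.17 kPa.

q_ult ≈ 143 kPa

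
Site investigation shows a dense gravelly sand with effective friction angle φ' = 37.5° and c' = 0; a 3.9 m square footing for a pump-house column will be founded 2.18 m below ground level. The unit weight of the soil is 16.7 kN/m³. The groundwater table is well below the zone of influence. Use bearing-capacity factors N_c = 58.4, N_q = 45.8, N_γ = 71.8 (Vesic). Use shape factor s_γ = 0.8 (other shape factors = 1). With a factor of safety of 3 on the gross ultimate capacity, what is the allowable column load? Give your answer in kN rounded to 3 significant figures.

Overburden at base level: q = 16.7 × 2.18 = 36.406 kPa.
Surcharge term q·N_q = 36.406 × 45.8 = 1667.4 kPa; self-weight term 0.5·γ·B·N_γ·s_γ = 0.5 × 16.7 × 3.9 × 71.8 × 0.8 = 1870.5 kPa.
q_ult = 1667.4 + 1870.5 = 3537.9 kPa.
Gross allowable pressure q_all = 3537.9 / 3 = 1179.3 kPa.
Footing area = 15.21 m², so allowable column load = 1179.3 × 15.21 = 17937 kN.

P_all ≈ 17900 kN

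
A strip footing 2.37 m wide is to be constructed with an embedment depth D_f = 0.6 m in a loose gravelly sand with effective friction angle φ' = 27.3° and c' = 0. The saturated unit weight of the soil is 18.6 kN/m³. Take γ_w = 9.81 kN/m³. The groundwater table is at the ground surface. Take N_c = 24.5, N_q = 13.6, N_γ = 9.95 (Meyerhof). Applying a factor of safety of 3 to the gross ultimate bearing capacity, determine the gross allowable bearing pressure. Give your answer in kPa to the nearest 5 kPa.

q_all ≈ 60 kPa

Water table at ground surface, so effective unit weight γ' = 18.6 − 9.81 = 8.79 kN/m³ is used throughout; overburden q = 8.79 × 0.6 = 5.274 kPa; the same γ' applies in the ½γBN_γ term.
Surcharge term q·N_q = 5.274 × 13.6 = 71.726 kPa; self-weight term 0.5·γ·B·N_γ = 0.5 × 8.79 × 2.37 × 9.95 = 103.64 kPa.
q_ult = 71.726 + 103.64 = 175.37 kPa.
q_all = q_ult / FS = 175.37 / 3 = 58.456 kPa.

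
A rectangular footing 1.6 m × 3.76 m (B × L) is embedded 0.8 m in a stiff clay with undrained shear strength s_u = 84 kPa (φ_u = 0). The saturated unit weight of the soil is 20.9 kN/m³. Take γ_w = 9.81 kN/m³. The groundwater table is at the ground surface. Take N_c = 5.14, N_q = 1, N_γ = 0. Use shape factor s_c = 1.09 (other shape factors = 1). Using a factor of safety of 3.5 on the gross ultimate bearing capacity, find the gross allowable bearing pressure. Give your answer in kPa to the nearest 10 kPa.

q_all ≈ 140 kPa

γ' = 20.9 − 9.81 = 11.09 kN/m³ (submerged throughout). q = 11.09 × 0.8 = 8.872 kPa.
c·N_c·s_c = 84 × 5.14 × 1.09 = 470.62 kPa
q·N_q = 8.872 × 1 = 8.872 kPa
q_ult = 470.62 + 8.872 = 479.49 kPa.
q_all = 479.49 / 3.5 = 137 kPa.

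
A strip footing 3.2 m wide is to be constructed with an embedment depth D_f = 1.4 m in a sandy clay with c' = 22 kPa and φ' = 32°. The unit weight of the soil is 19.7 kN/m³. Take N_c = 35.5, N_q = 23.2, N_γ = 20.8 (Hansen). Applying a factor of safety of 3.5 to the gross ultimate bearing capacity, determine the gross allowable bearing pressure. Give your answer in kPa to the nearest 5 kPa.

q_all ≈ 595 kPa

Overburden at base level: q = 19.7 × 1.4 = 27.58 kPa.
Cohesion term c·N_c = 22 × 35.5 = 781 kPa; surcharge term q·N_q = 27.58 × 23.2 = 639.86 kPa; self-weight term 0.5·γ·B·N_γ = 0.5 × 19.7 × 3.2 × 20.8 = 655.62 kPa.
q_ult = 781 + 639.86 + 655.62 = 2076.5 kPa.
q_all = q_ult / FS = 2076.5 / 3.5 = 593.28 kPa.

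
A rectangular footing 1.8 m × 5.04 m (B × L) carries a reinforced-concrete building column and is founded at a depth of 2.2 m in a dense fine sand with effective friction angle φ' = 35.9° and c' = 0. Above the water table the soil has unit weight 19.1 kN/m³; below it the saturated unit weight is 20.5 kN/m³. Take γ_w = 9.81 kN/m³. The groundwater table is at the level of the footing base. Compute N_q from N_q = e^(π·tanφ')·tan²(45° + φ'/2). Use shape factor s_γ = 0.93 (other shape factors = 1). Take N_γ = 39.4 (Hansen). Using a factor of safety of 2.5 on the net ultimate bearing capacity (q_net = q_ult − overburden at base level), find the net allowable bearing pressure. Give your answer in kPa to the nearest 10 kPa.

q_all(net) ≈ 750 kPa

N_q = e^(π·tan35.9°)·tan²(62.95°) = 37.28.
q = γ·D_f = 19.1 × 2.2 = 42.02 kPa.
For the ½γBN_γ term take γ' = 20.5 − 9.81 = 10.69 kN/m³ (soil below base is submerged).
q·N_q = 42.02 × 37.277 = 1566.4 kPa
0.5·γ·B·N_γ·s_γ = 0.5 × 10.69 × 1.8 × 39.4 × 0.93 = 352.53 kPa
q_ult = 1566.4 + 352.53 = 1918.9 kPa.
q_net = 1918.9 − 42.02 = 1876.9 kPa.
q_all(net) = 1876.9 / 2.5 = 750.75 kPa.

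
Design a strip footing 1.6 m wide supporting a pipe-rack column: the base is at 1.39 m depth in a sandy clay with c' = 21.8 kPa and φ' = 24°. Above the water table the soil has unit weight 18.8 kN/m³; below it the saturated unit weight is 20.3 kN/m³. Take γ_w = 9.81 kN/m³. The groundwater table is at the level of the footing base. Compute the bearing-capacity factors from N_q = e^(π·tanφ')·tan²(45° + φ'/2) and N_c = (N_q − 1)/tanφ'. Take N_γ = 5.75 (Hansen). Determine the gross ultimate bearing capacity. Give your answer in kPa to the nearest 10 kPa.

q_ult ≈ 720 kPa

tan24° = 0.4452, so N_q = e^(π×0.4452)·tan²(57°) = 4.05 × 2.371 = 9.6.
N_c = (9.6 − 1)/tan24° = 19.32.
q = γ·D_f = 18.8 × 1.39 = 26.132 kPa.
For the ½γBN_γ term take γ' = 20.3 − 9.81 = 10.49 kN/m³ (soil below base is submerged).
c·N_c = 21.8 × 19.324 = 421.25 kPa
q·N_q = 26.132 × 9.6034 = 250.96 kPa
0.5·γ·B·N_γ = 0.5 × 10.49 × 1.6 × 5.75 = 48.254 kPa
q_ult = 421.25 + 250.96 + 48.254 = 720.46 kPa.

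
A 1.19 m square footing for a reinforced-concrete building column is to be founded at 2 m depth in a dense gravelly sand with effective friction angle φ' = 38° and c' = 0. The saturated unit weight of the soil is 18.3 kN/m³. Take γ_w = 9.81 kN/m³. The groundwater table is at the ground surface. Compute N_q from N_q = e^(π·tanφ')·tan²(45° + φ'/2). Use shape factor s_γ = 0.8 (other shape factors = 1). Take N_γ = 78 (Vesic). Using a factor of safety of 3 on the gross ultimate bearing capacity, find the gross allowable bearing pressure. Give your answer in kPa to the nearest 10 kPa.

N_q = e^(π·tan38°)·tan²(64°) = 48.93.
Water table at ground surface, so effective unit weight γ' = 18.3 − 9.81 = 8.49 kN/m³ is used throughout; overburden q = 8.49 × 2 = 16.98 kPa; the same γ' applies in the ½γBN_γ term.
Surcharge term q·N_q = 16.98 × 48.933 = 830.89 kPa; self-weight term 0.5·γ·B·N_γ·s_γ = 0.5 × 8.49 × 1.19 × 78 × 0.8 = 315.22 kPa.
q_ult = 830.89 + 315.22 = 1146.1 kPa.
q_all = 1146.1 / 3 = 382.03 kPa.

q_all ≈ 380 kPa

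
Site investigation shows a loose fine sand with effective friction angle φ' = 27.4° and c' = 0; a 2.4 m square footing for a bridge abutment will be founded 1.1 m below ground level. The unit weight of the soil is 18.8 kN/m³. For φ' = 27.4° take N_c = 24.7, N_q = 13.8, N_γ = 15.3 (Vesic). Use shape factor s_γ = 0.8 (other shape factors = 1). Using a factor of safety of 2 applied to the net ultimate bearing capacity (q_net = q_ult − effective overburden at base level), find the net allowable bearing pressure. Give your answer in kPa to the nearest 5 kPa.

q_all(net) ≈ 270 kPa

q = γ·D_f = 18.8 × 1.1 = 20.68 kPa.
q·N_q = 20.68 × 13.8 = 285.38 kPa
0.5·γ·B·N_γ·s_γ = 0.5 × 18.8 × 2.4 × 15.3 × 0.8 = 276.13 kPa
q_ult = 285.38 + 276.13 = 561.52 kPa.
Net ultimate: q_net = 561.52 − 20.68 = 540.84 kPa.
q_all(net) = 540.84 / 2 = 270.42 kPa.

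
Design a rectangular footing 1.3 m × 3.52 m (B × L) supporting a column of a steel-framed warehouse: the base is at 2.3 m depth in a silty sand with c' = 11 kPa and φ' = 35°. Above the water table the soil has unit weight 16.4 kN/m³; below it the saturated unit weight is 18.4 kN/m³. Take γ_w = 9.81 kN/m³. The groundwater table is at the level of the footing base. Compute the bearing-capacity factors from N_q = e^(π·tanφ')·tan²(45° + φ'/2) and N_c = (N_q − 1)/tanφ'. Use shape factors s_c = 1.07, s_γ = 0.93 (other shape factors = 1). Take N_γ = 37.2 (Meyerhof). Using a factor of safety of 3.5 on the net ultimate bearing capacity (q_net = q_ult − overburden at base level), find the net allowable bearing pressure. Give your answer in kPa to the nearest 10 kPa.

q_all(net) ≈ 560 kPa

N_q = e^(π·tan35°)·tan²(62.5°) = 33.3; N_c = (N_q − 1)/tanφ' = 46.12.
q = γ·D_f = 16.4 × 2.3 = 37.72 kPa.
For the ½γBN_γ term take γ' = 18.4 − 9.81 = 8.59 kN/m³ (soil below base is submerged).
c·N_c·s_c = 11 × 46.124 × 1.07 = 542.87 kPa
q·N_q = 37.72 × 33.296 = 1255.9 kPa
0.5·γ·B·N_γ·s_γ = 0.5 × 8.59 × 1.3 × 37.2 × 0.93 = 193.17 kPa
q_ult = 542.87 + 1255.9 + 193.17 = 1992 kPa.
q_net = 1992 − 37.72 = 1954.3 kPa.
q_all(net) = 1954.3 / 3.5 = 558.36 kPa.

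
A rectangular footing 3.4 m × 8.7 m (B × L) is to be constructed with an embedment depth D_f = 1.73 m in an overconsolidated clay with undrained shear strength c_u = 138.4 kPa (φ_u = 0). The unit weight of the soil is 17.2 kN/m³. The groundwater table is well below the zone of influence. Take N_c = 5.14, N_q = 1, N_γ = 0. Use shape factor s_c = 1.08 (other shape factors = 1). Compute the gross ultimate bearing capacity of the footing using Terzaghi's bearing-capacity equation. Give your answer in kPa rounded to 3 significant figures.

Effective surcharge at the founding depth q = γ·D_f = 17.2 × 1.73 = 29.756 kPa.
q_ult = c·N_c·s_c + q·N_q
     = 138.4 × 5.14 × 1.08 + 29.756 × 1
     = 768.29 + 29.756 = 798.04 kPa.

q_ult ≈ 798 kPa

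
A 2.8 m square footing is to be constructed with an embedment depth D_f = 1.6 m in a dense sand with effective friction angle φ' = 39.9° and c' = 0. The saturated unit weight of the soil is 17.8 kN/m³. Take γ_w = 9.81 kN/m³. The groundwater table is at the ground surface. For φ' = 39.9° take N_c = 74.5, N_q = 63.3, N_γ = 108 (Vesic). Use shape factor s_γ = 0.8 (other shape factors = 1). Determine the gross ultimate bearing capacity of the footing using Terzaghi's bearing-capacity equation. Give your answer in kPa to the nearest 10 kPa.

q_ult ≈ 1780 kPa

With the water table at the surface the whole profile is submerged: γ' = 17.8 − 9.81 = 7.99 kN/m³, so q = γ'·D_f = 12.784 kPa; the same γ' applies in the ½γBN_γ term.
q_ult = q·N_q + 0.5·γ·B·N_γ·s_γ
     = 12.784 × 63.3 + 0.5 × 7.99 × 2.8 × 108 × 0.8
     = 809.23 + 966.47 = 1775.7 kPa.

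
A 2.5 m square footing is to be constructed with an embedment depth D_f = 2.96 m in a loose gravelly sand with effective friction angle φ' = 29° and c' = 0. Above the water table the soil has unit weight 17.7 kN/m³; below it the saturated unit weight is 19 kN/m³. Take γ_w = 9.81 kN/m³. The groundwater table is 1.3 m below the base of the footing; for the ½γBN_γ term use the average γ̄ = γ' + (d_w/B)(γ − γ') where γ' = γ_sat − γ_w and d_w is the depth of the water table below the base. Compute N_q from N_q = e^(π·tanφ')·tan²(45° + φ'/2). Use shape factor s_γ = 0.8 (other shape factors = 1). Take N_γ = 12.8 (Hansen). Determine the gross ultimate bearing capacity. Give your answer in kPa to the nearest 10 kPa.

q_ult ≈ 1040 kPa

tan29° = 0.5543, so N_q = e^(π×0.5543)·tan²(59.5°) = 5.705 × 2.882 = 16.44.
q = γ·D_f = 17.7 × 2.96 = 52.392 kPa.
γ' = 9.19 kN/m³; averaging over the depth B below the base, γ̄ = γ' + (d_w/B)(γ − γ') = 13.615 kN/m³.
q·N_q = 52.392 × 16.443 = 861.5 kPa
0.5·γ·B·N_γ·s_γ = 0.5 × 13.615 × 2.5 × 12.8 × 0.8 = 174.27 kPa
q_ult = 861.5 + 174.27 = 1035.8 kPa.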